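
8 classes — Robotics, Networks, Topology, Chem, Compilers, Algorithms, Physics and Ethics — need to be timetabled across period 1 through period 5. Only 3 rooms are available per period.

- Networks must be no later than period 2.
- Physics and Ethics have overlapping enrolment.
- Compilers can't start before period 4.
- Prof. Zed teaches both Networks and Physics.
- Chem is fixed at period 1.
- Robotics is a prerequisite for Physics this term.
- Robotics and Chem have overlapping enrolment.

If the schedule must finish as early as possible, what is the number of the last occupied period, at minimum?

The precedence chain requires at least 2 distinct periods.
With at most 3 per period and 8 classes, at least 3 periods are needed.
Compilers can't be placed before period 4, so the schedule must run through at least period 4.
4 works (last occupied period: period 4): for example Networks=period 1, Ethics=period 2, Chem=period 1, Topology=period 1, Robotics=period 2, Algorithms=period 2, Compilers=period 4, Physics=period 3.

4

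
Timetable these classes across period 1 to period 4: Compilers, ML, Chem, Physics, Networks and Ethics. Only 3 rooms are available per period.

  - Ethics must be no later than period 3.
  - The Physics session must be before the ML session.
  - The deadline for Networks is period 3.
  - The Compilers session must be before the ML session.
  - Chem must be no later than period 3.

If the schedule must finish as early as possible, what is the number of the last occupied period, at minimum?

2

The precedence chain requires at least 2 distinct periods.
With at most 3 per period and 6 classes, at least 2 periods are needed.
2 works (last occupied period: period 2): for example Chem in period 1; Compilers in period 1; Physics in period 1; Ethics in period 2; Networks in period 2; ML in period 2.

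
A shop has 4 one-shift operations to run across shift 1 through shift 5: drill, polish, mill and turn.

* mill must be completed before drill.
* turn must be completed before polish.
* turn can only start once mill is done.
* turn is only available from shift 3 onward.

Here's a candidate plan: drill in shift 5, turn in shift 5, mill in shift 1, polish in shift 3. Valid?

turn must be completed before polish — violated.
turn can only start once mill is done — holds.
turn is only available from shift 3 onward — holds.
mill must be completed before drill — holds.

No — it violates: turn must be completed before polish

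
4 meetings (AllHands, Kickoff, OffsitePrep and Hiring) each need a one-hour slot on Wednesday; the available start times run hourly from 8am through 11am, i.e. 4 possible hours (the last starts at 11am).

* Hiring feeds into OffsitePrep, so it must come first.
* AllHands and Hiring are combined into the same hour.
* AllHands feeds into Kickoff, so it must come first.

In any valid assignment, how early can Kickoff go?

Precedence pushes Kickoff to at least 9am.
Kickoff at 9am is achievable: OffsitePrep=9am; AllHands=8am; Hiring=8am; Kickoff=9am.

9am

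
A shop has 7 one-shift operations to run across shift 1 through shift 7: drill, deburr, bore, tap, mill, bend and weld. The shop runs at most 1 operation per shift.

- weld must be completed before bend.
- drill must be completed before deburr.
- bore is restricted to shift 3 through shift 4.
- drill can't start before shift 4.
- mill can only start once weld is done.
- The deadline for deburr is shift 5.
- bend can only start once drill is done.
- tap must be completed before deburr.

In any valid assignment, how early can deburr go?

Precedence pushes deburr to at least shift 5; deburr's own window allows nothing later than shift 5.
deburr at shift 5 is achievable: tap in shift 2, weld in shift 1, drill in shift 4, mill in shift 7, bend in shift 6, deburr in shift 5, bore in shift 3.

shift 5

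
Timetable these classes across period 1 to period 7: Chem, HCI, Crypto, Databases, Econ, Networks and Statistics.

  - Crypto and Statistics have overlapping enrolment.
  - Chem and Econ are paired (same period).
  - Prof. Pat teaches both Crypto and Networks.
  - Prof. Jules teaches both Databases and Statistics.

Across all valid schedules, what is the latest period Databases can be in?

period 7

Databases at period 7 is achievable: Statistics in period 2; Crypto in period 1; Networks in period 2; Databases in period 7; Econ in period 1; HCI in period 1; Chem in period 1.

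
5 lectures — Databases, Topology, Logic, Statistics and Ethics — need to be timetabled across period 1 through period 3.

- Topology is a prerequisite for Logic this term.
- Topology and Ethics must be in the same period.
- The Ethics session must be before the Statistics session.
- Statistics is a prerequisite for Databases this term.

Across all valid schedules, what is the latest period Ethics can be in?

period 1

Downstream work caps Ethics at period 1.
Ethics at period 1 is achievable: Ethics in period 1; Databases in period 3; Logic in period 2; Topology in period 1; Statistics in period 2.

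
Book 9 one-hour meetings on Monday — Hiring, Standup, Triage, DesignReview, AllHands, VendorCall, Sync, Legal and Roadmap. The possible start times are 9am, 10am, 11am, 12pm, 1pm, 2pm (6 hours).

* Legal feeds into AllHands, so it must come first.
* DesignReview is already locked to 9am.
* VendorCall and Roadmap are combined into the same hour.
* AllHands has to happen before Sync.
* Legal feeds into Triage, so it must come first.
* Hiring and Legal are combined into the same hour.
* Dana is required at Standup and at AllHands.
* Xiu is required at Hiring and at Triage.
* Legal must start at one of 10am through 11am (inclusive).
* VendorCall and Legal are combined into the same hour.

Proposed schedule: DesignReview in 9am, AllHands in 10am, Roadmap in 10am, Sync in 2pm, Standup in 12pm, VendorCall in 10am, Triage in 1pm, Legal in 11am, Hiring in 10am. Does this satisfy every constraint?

VendorCall and Roadmap are combined into the same hour — holds.
VendorCall and Legal are combined into the same hour — violated.
Hiring and Legal are combined into the same hour — violated.
Dana is required at Standup and at AllHands — holds.
Legal feeds into Triage, so it must come first — holds.
Legal must start at one of 10am through 11am (inclusive) — holds.
DesignReview is already locked to 9am — holds.
Legal feeds into AllHands, so it must come first — violated.
AllHands has to happen before Sync — holds.
Xiu is required at Hiring and at Triage — holds.

No. Legal feeds into AllHands, so it must come first is not satisfied.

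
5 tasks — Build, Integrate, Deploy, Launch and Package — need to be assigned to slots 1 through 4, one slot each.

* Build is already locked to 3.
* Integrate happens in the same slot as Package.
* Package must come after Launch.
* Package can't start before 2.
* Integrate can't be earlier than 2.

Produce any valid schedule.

Build -> 3; Launch -> 1; Integrate -> 2; Deploy -> 1; Package -> 2

Checking: Launch(1) before Package(2); Integrate = Package = 2; Build=3 in [3,3]; Integrate=2 in [2,4]; Package=2 in [2,4].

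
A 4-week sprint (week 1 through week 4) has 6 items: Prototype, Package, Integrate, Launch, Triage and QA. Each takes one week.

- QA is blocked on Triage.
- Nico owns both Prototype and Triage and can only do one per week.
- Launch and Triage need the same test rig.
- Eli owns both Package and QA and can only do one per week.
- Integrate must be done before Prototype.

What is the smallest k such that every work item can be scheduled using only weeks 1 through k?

2

The precedence chain requires at least 2 distinct weeks.
2 works (last occupied week: week 2): for example Integrate -> week 1; Launch -> week 2; Prototype -> week 2; QA -> week 2; Package -> week 1; Triage -> week 1.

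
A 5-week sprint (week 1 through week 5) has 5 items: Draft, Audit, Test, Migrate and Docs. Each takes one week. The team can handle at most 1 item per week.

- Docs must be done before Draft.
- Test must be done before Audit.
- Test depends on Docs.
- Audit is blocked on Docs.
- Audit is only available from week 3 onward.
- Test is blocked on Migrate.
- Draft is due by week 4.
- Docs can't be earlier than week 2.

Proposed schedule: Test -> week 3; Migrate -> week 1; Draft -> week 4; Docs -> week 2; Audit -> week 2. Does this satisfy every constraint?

The team can handle at most 1 item per week — violated.
Docs must be done before Draft — holds.
Audit is blocked on Docs — violated.
Test depends on Docs — holds.
Docs can't be earlier than week 2 — holds.
Audit is only available from week 3 onward — violated.
Test is blocked on Migrate — holds.
Draft is due by week 4 — holds.
Test must be done before Audit — violated.

No — it violates: Audit is only available from week 3 onward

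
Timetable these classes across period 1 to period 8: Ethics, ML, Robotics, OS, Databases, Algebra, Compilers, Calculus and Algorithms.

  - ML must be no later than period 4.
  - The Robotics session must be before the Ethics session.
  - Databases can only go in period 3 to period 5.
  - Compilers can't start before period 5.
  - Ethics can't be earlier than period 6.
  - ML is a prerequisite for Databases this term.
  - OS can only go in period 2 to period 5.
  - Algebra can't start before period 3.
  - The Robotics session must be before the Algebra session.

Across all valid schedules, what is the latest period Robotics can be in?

Downstream work caps Robotics at period 7.
Robotics at period 7 is achievable: Robotics in period 7, ML in period 1, Compilers in period 5, Algebra in period 8, OS in period 2, Algorithms in period 1, Ethics in period 8, Databases in period 3, Calculus in period 1.

period 7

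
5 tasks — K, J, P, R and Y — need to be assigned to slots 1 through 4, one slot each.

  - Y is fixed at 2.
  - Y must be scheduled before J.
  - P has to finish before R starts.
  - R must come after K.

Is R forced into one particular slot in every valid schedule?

No

R can be 2 (e.g. J=3, P=1, R=2, Y=2, K=1) or 3 (e.g. J in 3, R in 3, K in 1, Y in 2, P in 1).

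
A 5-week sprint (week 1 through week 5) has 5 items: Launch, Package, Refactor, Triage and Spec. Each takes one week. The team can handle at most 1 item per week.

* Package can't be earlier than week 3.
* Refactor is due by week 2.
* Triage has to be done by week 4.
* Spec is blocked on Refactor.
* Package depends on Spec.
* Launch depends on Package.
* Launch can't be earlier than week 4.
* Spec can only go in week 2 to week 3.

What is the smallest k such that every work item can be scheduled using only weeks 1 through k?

5

The precedence chain requires at least 4 distinct weeks.
With at most 1 per week and 5 work items, at least 5 weeks are needed.
5 works (last occupied week: week 5): for example Launch in week 5; Spec in week 2; Refactor in week 1; Package in week 3; Triage in week 4.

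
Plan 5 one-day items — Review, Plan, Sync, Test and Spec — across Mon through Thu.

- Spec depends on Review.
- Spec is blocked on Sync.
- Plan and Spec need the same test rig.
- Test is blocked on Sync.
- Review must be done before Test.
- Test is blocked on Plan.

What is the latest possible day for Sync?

Downstream work caps Sync at Wed.
Sync at Wed is achievable: Sync=Wed; Review=Mon; Spec=Thu; Test=Thu; Plan=Mon.

Wed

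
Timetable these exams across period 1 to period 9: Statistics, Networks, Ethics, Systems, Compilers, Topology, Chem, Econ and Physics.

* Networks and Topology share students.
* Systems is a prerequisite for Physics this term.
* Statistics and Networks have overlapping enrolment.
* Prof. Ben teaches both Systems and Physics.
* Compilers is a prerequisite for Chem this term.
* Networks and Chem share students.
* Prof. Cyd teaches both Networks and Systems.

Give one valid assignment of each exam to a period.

Networks -> period 3; Systems -> period 1; Topology -> period 1; Compilers -> period 1; Statistics -> period 1; Econ -> period 1; Chem -> period 2; Ethics -> period 1; Physics -> period 2

Checking: Compilers(period 1) before Chem(period 2); Systems(period 1) before Physics(period 2); Statistics(period 1) != Networks(period 3); Systems(period 1) != Physics(period 2); Networks(period 3) != Topology(period 1); Networks(period 3) != Chem(period 2); Networks(period 3) != Systems(period 1).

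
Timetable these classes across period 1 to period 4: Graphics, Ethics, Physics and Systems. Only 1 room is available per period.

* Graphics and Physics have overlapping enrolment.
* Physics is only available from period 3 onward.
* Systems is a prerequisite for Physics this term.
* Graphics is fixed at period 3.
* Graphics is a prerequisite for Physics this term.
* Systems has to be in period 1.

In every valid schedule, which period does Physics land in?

period 4

Physics's window is period 3–period 4.
Graphics is fixed at period 3, and Physics can't share a period with Graphics.
So Physics must be period 4.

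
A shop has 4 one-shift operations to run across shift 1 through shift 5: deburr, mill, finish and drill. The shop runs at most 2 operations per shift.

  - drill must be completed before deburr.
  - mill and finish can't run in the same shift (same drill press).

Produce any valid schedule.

drill=shift 1, mill=shift 1, deburr=shift 2, finish=shift 2

Checking: drill(shift 1) before deburr(shift 2); mill(shift 1) != finish(shift 2); max 2 per shift (cap 2).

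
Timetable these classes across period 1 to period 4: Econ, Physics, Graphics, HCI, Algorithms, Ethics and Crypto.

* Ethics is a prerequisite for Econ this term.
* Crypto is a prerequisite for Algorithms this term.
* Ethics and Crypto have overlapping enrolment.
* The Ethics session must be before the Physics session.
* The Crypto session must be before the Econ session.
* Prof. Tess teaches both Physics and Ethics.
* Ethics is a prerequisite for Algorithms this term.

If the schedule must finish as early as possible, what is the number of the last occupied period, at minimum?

The precedence chain requires at least 2 distinct periods.
Could 2 periods be enough, i.e. nothing placed later than period 2? No: Econ must come after Ethics (at period 1 or later) → {period 2}; Ethics must come before Econ (at period 2 or earlier) → {period 1}; Crypto must come before Econ (at period 2 or earlier) → {period 1}; Crypto can't share with Ethics (period 1) → nothing is left.
So 2 periods is not enough.
3 works (last occupied period: period 3): for example HCI=period 1; Graphics=period 1; Econ=period 3; Algorithms=period 3; Ethics=period 1; Physics=period 2; Crypto=period 2.

3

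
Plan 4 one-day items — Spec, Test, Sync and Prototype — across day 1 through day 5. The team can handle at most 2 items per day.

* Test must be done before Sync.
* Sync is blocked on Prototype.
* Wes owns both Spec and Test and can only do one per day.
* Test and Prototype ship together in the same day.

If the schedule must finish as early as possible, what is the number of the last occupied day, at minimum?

The precedence chain requires at least 2 distinct days.
With at most 2 per day and 4 work items, at least 2 days are needed.
2 works (last occupied day: day 2): for example Sync in day 2, Prototype in day 1, Test in day 1, Spec in day 2.

day 2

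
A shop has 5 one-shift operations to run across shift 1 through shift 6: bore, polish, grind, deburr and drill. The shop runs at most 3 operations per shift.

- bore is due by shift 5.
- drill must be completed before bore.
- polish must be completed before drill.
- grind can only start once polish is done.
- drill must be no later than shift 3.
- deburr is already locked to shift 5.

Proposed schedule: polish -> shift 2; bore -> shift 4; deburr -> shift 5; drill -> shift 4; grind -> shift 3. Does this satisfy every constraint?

bore is due by shift 5 — holds.
grind can only start once polish is done — holds.
polish must be completed before drill — holds.
drill must be completed before bore — violated.
drill must be no later than shift 3 — violated.
The shop runs at most 3 operations per shift — holds.
deburr is already locked to shift 5 — holds.

Invalid. drill must be no later than shift 3.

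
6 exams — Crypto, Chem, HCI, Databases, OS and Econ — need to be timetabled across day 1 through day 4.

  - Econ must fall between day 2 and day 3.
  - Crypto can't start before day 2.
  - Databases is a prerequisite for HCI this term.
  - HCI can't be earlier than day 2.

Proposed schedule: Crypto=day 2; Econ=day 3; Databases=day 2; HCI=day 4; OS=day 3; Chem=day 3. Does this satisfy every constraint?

Yes, all constraints hold

HCI can't be earlier than day 2 — holds.
Econ must fall between day 2 and day 3 — holds.
Crypto can't start before day 2 — holds.
Databases is a prerequisite for HCI this term — holds.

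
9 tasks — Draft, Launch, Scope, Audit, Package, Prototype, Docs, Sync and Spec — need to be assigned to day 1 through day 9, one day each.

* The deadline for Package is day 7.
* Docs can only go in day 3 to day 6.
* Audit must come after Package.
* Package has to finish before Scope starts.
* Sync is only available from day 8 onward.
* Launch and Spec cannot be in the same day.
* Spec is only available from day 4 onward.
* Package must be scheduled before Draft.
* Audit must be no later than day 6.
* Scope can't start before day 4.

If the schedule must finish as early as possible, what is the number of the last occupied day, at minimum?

day 8

The precedence chain requires at least 2 distinct days.
Sync can't be placed before day 8, so the schedule must run through at least day 8.
8 works (last occupied day: day 8): for example Package in day 1; Spec in day 4; Prototype in day 1; Docs in day 3; Sync in day 8; Scope in day 4; Launch in day 1; Audit in day 2; Draft in day 2.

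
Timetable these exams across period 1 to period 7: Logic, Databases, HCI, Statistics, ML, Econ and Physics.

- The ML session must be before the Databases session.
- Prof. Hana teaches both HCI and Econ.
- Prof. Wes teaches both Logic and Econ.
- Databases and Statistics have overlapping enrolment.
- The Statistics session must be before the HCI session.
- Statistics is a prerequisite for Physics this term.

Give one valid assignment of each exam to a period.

Databases=period 2; ML=period 1; Statistics=period 1; Physics=period 2; Logic=period 1; Econ=period 3; HCI=period 2

Checking: Statistics(period 1) before Physics(period 2); Statistics(period 1) before HCI(period 2); ML(period 1) before Databases(period 2); Logic(period 1) != Econ(period 3); Databases(period 2) != Statistics(period 1); HCI(period 2) != Econ(period 3).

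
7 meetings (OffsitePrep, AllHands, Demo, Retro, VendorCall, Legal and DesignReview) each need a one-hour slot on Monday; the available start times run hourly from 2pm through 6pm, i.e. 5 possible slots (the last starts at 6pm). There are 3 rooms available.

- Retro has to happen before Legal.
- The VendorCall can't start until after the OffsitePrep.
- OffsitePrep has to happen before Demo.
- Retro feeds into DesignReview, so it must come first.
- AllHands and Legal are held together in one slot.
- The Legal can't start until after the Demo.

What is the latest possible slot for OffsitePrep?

4pm

Downstream work caps OffsitePrep at 4pm.
OffsitePrep at 4pm is achievable: VendorCall in 5pm; OffsitePrep in 4pm; Retro in 2pm; DesignReview in 3pm; AllHands in 6pm; Demo in 5pm; Legal in 6pm.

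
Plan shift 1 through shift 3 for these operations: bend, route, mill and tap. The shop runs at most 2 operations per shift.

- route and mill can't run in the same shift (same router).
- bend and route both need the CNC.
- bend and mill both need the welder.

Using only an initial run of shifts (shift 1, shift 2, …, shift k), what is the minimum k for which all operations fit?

With at most 2 per shift and 4 operations, at least 2 shifts are needed.
Could 2 shifts be enough, i.e. nothing placed later than shift 2? No: bend, route and mill must all be in different shifts (bend/route can't share; bend/mill can't share; route/mill can't share), but only 2 shifts are available: 3 operations can't fit in 2 distinct shifts.
So 2 shifts is not enough.
3 works (last occupied shift: shift 3): for example mill -> shift 3; bend -> shift 1; route -> shift 2; tap -> shift 1.

3 shifts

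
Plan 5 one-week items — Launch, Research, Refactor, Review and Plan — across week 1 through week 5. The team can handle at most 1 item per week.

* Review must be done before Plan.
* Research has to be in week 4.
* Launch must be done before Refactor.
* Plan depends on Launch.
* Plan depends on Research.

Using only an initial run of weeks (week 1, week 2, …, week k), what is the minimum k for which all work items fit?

5 weeks

The precedence chain requires at least 2 distinct weeks.
With at most 1 per week and 5 work items, at least 5 weeks are needed.
Propagating the time windows through the other constraints, Plan can't land before week 5, so the schedule must run through at least week 5.
5 works (last occupied week: week 5): for example Research -> week 4, Plan -> week 5, Refactor -> week 2, Launch -> week 1, Review -> week 3.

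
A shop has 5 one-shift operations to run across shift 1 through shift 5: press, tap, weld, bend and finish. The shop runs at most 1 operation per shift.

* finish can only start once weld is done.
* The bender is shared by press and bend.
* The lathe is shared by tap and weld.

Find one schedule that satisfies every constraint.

press -> shift 3; bend -> shift 5; tap -> shift 4; finish -> shift 2; weld -> shift 1

Checking: weld(shift 1) before finish(shift 2); press(shift 3) != bend(shift 5); tap(shift 4) != weld(shift 1); max 1 per shift (cap 1).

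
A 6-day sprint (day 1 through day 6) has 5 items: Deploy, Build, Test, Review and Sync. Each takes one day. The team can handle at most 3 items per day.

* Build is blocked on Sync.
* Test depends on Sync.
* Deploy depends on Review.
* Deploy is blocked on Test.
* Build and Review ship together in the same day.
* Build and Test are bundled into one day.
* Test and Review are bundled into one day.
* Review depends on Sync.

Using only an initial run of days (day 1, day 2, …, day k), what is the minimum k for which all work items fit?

The precedence chain requires at least 3 distinct days.
With at most 3 per day and 5 work items, at least 2 days are needed.
3 works (last occupied day: day 3): for example Test=day 2; Sync=day 1; Review=day 2; Deploy=day 3; Build=day 2.

3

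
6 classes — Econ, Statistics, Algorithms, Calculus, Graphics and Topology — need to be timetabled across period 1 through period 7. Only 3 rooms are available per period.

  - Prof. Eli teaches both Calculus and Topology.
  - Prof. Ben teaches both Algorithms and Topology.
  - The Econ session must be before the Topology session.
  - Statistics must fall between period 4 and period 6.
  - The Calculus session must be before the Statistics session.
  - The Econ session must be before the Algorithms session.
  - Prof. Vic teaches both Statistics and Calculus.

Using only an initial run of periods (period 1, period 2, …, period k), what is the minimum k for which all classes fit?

The precedence chain requires at least 2 distinct periods.
With at most 3 per period and 6 classes, at least 2 periods are needed.
Statistics can't be placed before period 4, so the schedule must run through at least period 4.
4 works (last occupied period: period 4): for example Graphics=period 1; Algorithms=period 2; Topology=period 3; Calculus=period 1; Statistics=period 4; Econ=period 1.

4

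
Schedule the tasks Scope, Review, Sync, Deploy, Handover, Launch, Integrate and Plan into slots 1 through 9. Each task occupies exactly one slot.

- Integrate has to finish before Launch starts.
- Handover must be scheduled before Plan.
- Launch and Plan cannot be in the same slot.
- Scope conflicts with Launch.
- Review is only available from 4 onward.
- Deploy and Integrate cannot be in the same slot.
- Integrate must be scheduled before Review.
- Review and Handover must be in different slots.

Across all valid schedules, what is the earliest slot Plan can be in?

Precedence pushes Plan to at least 2.
Plan at 2 is achievable: Launch in 3; Handover in 1; Integrate in 1; Scope in 1; Sync in 1; Deploy in 2; Plan in 2; Review in 4.

2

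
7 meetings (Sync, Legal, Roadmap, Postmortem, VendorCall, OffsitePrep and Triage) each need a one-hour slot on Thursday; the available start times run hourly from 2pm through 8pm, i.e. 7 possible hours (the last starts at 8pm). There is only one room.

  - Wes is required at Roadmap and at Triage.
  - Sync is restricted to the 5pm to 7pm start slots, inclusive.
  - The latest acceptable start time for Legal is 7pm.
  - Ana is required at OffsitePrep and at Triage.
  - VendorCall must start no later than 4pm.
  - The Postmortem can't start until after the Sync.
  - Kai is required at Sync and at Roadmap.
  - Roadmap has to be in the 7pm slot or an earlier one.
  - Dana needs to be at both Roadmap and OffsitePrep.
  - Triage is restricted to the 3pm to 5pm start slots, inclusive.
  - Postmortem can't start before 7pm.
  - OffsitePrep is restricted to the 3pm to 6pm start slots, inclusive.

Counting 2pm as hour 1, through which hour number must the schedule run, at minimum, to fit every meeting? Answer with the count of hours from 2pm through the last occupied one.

7 hours

The precedence chain requires at least 2 distinct hours.
With at most 1 per hour and 7 meetings, at least 7 hours are needed.
Postmortem can't be placed before 7pm — that is hour 6 counting from 2pm — so the schedule must run through at least 6 hours.
7 works (last occupied hour: 8pm): for example Postmortem in 8pm; Sync in 5pm; OffsitePrep in 4pm; Triage in 3pm; VendorCall in 2pm; Legal in 6pm; Roadmap in 7pm.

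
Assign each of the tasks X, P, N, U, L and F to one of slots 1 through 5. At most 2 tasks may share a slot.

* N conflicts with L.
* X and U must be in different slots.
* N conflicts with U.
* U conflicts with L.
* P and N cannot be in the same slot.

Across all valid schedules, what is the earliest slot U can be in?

U at 1 is achievable: F=3; P=1; N=2; U=1; L=3; X=2.

1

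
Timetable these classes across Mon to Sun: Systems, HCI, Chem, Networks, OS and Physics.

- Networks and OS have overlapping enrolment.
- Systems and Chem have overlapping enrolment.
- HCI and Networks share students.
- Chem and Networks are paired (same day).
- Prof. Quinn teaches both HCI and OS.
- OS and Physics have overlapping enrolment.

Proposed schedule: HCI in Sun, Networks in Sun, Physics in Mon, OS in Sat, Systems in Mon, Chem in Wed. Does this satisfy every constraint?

No. HCI and Networks share students is not satisfied.

Systems and Chem have overlapping enrolment — holds.
Networks and OS have overlapping enrolment — holds.
HCI and Networks share students — violated.
Prof. Quinn teaches both HCI and OS — holds.
OS and Physics have overlapping enrolment — holds.
Chem and Networks are paired (same day) — violated.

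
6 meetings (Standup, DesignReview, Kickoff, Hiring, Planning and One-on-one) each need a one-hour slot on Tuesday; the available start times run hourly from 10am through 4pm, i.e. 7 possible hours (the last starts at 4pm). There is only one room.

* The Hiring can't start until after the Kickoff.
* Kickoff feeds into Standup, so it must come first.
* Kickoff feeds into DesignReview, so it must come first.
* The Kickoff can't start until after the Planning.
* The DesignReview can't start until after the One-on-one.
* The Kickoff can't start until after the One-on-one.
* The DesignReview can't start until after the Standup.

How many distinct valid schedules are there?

42

Splitting on Standup: it can be 1pm (12), 2pm (20), 3pm (10). Listing each branch's schedules as (DesignReview, Kickoff, Hiring, Planning, One-on-one):
Standup=1pm: (2pm,12pm,3pm,10am,11am) (2pm,12pm,3pm,11am,10am) (2pm,12pm,4pm,10am,11am) (2pm,12pm,4pm,11am,10am) (3pm,12pm,2pm,10am,11am) (3pm,12pm,2pm,11am,10am) (3pm,12pm,4pm,10am,11am) (3pm,12pm,4pm,11am,10am) (4pm,12pm,2pm,10am,11am) (4pm,12pm,2pm,11am,10am) (4pm,12pm,3pm,10am,11am) (4pm,12pm,3pm,11am,10am) — 12.
Standup=2pm: (3pm,12pm,1pm,10am,11am) (3pm,12pm,1pm,11am,10am) (3pm,12pm,4pm,10am,11am) (3pm,12pm,4pm,11am,10am) (3pm,1pm,4pm,10am,11am) (3pm,1pm,4pm,10am,12pm) (3pm,1pm,4pm,11am,10am) (3pm,1pm,4pm,11am,12pm) (3pm,1pm,4pm,12pm,10am) (3pm,1pm,4pm,12pm,11am) (4pm,12pm,1pm,10am,11am) (4pm,12pm,1pm,11am,10am) (4pm,12pm,3pm,10am,11am) (4pm,12pm,3pm,11am,10am) (4pm,1pm,3pm,10am,11am) (4pm,1pm,3pm,10am,12pm) (4pm,1pm,3pm,11am,10am) (4pm,1pm,3pm,11am,12pm) (4pm,1pm,3pm,12pm,10am) (4pm,1pm,3pm,12pm,11am) — 20.
Standup=3pm: (4pm,12pm,1pm,10am,11am) (4pm,12pm,1pm,11am,10am) (4pm,12pm,2pm,10am,11am) (4pm,12pm,2pm,11am,10am) (4pm,1pm,2pm,10am,11am) (4pm,1pm,2pm,10am,12pm) (4pm,1pm,2pm,11am,10am) (4pm,1pm,2pm,11am,12pm) (4pm,1pm,2pm,12pm,10am) (4pm,1pm,2pm,12pm,11am) — 10.
Summing: 12 + 20 + 10 = 42.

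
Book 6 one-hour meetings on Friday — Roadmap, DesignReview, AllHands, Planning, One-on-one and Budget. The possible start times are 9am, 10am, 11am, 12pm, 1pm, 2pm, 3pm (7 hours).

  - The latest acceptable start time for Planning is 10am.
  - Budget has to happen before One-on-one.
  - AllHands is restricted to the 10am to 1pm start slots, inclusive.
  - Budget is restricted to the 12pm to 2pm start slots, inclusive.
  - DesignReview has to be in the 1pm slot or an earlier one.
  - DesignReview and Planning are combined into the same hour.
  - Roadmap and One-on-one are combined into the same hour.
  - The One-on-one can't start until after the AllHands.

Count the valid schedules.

Splitting on Roadmap: it can be 1pm (6), 2pm (16), 3pm (24). Listing each branch's schedules as (DesignReview, AllHands, Planning, One-on-one, Budget):
Roadmap=1pm: (9am,10am,9am,1pm,12pm) (9am,11am,9am,1pm,12pm) (9am,12pm,9am,1pm,12pm) (10am,10am,10am,1pm,12pm) (10am,11am,10am,1pm,12pm) (10am,12pm,10am,1pm,12pm) — 6.
Roadmap=2pm: (9am,10am,9am,2pm,12pm) (9am,10am,9am,2pm,1pm) (9am,11am,9am,2pm,12pm) (9am,11am,9am,2pm,1pm) (9am,12pm,9am,2pm,12pm) (9am,12pm,9am,2pm,1pm) (9am,1pm,9am,2pm,12pm) (9am,1pm,9am,2pm,1pm) (10am,10am,10am,2pm,12pm) (10am,10am,10am,2pm,1pm) (10am,11am,10am,2pm,12pm) (10am,11am,10am,2pm,1pm) (10am,12pm,10am,2pm,12pm) (10am,12pm,10am,2pm,1pm) (10am,1pm,10am,2pm,12pm) (10am,1pm,10am,2pm,1pm) — 16.
Roadmap=3pm: (9am,10am,9am,3pm,12pm) (9am,10am,9am,3pm,1pm) (9am,10am,9am,3pm,2pm) (9am,11am,9am,3pm,12pm) (9am,11am,9am,3pm,1pm) (9am,11am,9am,3pm,2pm) (9am,12pm,9am,3pm,12pm) (9am,12pm,9am,3pm,1pm) (9am,12pm,9am,3pm,2pm) (9am,1pm,9am,3pm,12pm) (9am,1pm,9am,3pm,1pm) (9am,1pm,9am,3pm,2pm) (10am,10am,10am,3pm,12pm) (10am,10am,10am,3pm,1pm) (10am,10am,10am,3pm,2pm) (10am,11am,10am,3pm,12pm) (10am,11am,10am,3pm,1pm) (10am,11am,10am,3pm,2pm) (10am,12pm,10am,3pm,12pm) (10am,12pm,10am,3pm,1pm) (10am,12pm,10am,3pm,2pm) (10am,1pm,10am,3pm,12pm) (10am,1pm,10am,3pm,1pm) (10am,1pm,10am,3pm,2pm) — 24.
Summing: 6 + 16 + 24 = 46.

46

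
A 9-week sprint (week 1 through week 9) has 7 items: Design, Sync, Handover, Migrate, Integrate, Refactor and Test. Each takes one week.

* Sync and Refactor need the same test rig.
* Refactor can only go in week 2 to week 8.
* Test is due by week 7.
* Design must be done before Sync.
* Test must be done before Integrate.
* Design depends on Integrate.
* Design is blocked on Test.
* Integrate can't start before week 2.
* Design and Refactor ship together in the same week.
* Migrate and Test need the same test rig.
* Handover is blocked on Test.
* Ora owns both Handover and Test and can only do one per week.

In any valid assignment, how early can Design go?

week 3

Precedence pushes Design to at least week 3; downstream work caps Design at week 8.
Design at week 3 is achievable: Integrate=week 2, Handover=week 2, Sync=week 4, Refactor=week 3, Design=week 3, Test=week 1, Migrate=week 2.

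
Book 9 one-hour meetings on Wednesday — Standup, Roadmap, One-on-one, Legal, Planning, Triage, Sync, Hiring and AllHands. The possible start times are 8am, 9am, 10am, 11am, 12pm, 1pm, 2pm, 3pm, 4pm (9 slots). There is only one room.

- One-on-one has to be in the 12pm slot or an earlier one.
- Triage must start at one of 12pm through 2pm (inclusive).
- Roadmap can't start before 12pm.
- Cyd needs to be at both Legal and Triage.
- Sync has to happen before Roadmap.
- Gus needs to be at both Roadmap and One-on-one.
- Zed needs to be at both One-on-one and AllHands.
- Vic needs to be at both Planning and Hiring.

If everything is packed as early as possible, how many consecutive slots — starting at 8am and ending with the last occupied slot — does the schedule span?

9 slots

The precedence chain requires at least 2 distinct slots.
With at most 1 per slot and 9 meetings, at least 9 slots are needed.
Roadmap can't be placed before 12pm — that is slot 5 counting from 8am — so the schedule must run through at least 5 slots.
9 works (last occupied slot: 4pm): for example Standup in 10am; Sync in 9am; Planning in 2pm; Legal in 11am; One-on-one in 8am; AllHands in 4pm; Triage in 12pm; Roadmap in 1pm; Hiring in 3pm.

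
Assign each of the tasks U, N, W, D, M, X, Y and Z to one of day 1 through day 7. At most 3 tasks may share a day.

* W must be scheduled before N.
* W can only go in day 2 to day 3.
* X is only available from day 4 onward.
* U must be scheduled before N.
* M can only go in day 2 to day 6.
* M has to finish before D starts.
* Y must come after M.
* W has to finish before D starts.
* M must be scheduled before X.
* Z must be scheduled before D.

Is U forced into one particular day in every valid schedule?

No

U can be day 1 (e.g. X=day 4, W=day 2, U=day 1, Y=day 3, Z=day 1, N=day 3, D=day 3, M=day 2) or day 2 (e.g. W in day 2, N in day 3, D in day 3, U in day 2, Z in day 1, Y in day 3, M in day 2, X in day 4).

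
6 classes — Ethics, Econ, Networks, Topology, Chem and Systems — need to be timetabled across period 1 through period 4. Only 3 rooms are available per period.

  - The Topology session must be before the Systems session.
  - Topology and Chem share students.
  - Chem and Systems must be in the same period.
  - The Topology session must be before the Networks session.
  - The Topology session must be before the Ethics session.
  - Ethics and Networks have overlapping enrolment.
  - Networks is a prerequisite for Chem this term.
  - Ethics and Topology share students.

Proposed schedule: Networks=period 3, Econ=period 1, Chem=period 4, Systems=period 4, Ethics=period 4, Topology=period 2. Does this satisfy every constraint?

Valid

The Topology session must be before the Systems session — holds.
Only 3 rooms are available per period — holds.
The Topology session must be before the Networks session — holds.
Ethics and Topology share students — holds.
Ethics and Networks have overlapping enrolment — holds.
Networks is a prerequisite for Chem this term — holds.
Chem and Systems must be in the same period — holds.
Topology and Chem share students — holds.
The Topology session must be before the Ethics session — holds.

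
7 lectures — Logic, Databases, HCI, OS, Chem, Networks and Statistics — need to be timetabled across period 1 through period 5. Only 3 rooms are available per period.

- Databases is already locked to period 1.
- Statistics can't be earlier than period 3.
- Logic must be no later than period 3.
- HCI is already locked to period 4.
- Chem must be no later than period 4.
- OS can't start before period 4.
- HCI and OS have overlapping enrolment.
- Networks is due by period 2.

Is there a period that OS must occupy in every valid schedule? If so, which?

period 5

OS's window is period 4–period 5.
HCI is fixed at period 4, and OS can't share a period with HCI.
So OS must be period 5.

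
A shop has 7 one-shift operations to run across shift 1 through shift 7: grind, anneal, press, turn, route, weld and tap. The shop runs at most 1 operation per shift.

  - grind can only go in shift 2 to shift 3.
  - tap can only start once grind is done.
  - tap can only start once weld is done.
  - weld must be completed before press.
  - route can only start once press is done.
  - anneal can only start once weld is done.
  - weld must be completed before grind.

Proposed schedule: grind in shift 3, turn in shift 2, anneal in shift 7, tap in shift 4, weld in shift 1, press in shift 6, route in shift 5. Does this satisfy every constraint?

The shop runs at most 1 operation per shift — holds.
tap can only start once grind is done — holds.
grind can only go in shift 2 to shift 3 — holds.
anneal can only start once weld is done — holds.
tap can only start once weld is done — holds.
weld must be completed before grind — holds.
weld must be completed before press — holds.
route can only start once press is done — violated.

Invalid. route can only start once press is done.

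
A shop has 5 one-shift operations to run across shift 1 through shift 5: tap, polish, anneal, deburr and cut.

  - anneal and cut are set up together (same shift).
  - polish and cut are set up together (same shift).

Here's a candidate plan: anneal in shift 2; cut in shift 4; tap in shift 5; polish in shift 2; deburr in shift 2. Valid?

polish and cut are set up together (same shift) — violated.
anneal and cut are set up together (same shift) — violated.

Invalid. polish and cut are set up together (same shift).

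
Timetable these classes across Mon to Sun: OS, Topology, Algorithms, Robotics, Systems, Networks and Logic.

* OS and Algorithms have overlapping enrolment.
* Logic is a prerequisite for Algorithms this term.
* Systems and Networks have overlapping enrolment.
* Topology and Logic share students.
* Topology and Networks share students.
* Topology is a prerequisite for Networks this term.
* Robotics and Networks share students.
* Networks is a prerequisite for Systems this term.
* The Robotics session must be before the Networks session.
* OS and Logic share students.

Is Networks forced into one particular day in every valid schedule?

No

Networks can be Tue (e.g. Robotics in Mon, Systems in Wed, Networks in Tue, Logic in Tue, OS in Mon, Algorithms in Wed, Topology in Mon) or Wed (e.g. OS=Mon; Algorithms=Wed; Systems=Thu; Robotics=Mon; Logic=Tue; Topology=Mon; Networks=Wed).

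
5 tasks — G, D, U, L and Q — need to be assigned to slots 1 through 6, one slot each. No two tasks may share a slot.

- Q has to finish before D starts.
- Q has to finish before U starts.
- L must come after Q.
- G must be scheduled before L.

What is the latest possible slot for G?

5

Downstream work caps G at 5.
G at 5 is achievable: U -> 3, G -> 5, Q -> 1, D -> 2, L -> 6.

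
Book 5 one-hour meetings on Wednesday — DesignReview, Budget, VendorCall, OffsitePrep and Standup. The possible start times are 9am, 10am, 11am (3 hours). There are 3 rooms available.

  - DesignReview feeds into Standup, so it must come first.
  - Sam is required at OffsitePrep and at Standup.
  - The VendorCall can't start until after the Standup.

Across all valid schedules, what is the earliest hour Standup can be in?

10am

Precedence pushes Standup to at least 10am; downstream work caps Standup at 10am.
Standup at 10am is achievable: OffsitePrep=9am; Budget=9am; Standup=10am; DesignReview=9am; VendorCall=11am.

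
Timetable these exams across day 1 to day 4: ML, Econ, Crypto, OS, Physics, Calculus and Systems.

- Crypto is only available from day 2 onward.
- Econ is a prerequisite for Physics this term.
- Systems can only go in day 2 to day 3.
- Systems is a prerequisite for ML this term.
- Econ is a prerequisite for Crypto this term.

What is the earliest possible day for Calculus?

Calculus at day 1 is achievable: Calculus -> day 1, Physics -> day 2, ML -> day 3, OS -> day 1, Econ -> day 1, Systems -> day 2, Crypto -> day 2.

day 1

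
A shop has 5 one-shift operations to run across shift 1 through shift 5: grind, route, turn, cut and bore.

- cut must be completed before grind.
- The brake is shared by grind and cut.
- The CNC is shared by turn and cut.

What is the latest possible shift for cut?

Downstream work caps cut at shift 4.
cut at shift 4 is achievable: cut in shift 4, bore in shift 1, turn in shift 1, grind in shift 5, route in shift 1.

shift 4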